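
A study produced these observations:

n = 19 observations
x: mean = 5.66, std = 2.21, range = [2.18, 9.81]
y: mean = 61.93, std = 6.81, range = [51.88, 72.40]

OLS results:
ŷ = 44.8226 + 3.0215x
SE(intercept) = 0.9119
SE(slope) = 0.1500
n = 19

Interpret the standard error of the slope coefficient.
The slope 3.0215 is pinned down to within about ±0.1500 (one SE) by these data — relative uncertainty 5.0%, i.e. precise.

SE(β̂₁) = s / √Sxx, where s is the residual standard deviation and Sxx = Σ(x − x̄)². It is the yardstick for how far β̂₁ = 3.0215 could plausibly be from the true slope.

Relative precision:
- SE / |β̂₁| = 0.1500 / 3.0215 = 5.0%
- Rule of thumb (under 20%: precise; 20% to under 50%: moderately precise; 50% or more: imprecise) → precise

Rough 95% range (±2 SE): 3.0215 ± 0.3000 → (2.7215, 3.3215).

What drives SE(β̂₁): more residual scatter → larger SE; wider spread of x values → smaller SE; larger n (here n = 19) → smaller SE.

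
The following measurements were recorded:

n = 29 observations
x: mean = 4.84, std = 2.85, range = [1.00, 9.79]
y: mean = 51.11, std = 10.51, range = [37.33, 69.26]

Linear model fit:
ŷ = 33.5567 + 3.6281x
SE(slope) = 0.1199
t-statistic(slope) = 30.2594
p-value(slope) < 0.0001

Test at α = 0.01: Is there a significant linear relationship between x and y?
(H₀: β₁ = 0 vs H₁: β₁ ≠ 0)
Reject H₀: p-value < 0.0001 < α = 0.01. The linear relationship is significant at the 1% level.

Hypothesis test for the slope coefficient:

H₀: β₁ = 0 (no linear relationship)
H₁: β₁ ≠ 0 (linear relationship exists)

Test statistic: t = β̂₁ / SE(β̂₁) = 3.6281 / 0.1199 = 30.2594

The p-value (<0.0001) is the probability, under H₀, of a t-statistic at least as extreme as |t| = 30.2594 (two-sided, df = n − 2 = 27).

Decision rule: reject H₀ if p-value < α.
p-value < 0.0001 < α = 0.01 → reject H₀.

At α = 0.01 the data do provide convincing evidence of a nonzero slope.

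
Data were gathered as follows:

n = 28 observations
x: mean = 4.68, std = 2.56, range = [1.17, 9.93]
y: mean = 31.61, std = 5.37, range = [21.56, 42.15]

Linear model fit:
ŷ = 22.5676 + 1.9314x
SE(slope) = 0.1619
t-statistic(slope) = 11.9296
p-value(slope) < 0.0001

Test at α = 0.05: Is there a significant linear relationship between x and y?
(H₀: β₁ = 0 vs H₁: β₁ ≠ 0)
Reject H₀: p-value < 0.0001 < α = 0.05. The linear relationship is significant at the 5% level.

Hypothesis test for the slope coefficient:

H₀: β₁ = 0 (no linear relationship)
H₁: β₁ ≠ 0 (linear relationship exists)

Test statistic: t = β̂₁ / SE(β̂₁) = 1.9314 / 0.1619 = 11.9296

The p-value (<0.0001) is the probability, under H₀, of a t-statistic at least as extreme as |t| = 11.9296 (two-sided, df = n − 2 = 26).

Decision rule: reject H₀ if p-value < α.
p-value < 0.0001 < α = 0.05 → reject H₀.

There is sufficient evidence at the 5% significance level to conclude that a linear relationship exists between x and y.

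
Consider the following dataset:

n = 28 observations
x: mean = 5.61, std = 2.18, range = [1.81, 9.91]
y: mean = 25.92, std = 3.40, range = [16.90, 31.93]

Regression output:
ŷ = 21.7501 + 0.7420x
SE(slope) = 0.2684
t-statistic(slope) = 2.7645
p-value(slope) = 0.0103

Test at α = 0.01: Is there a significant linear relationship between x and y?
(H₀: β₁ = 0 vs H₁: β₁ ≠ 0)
p-value = 0.0103 ≥ α = 0.01, so we fail to reject H₀. The relationship is not significant.

Hypothesis test for the slope coefficient:

H₀: β₁ = 0 (no linear relationship)
H₁: β₁ ≠ 0 (linear relationship exists)

Test statistic: t = β̂₁ / SE(β̂₁) = 0.7420 / 0.2684 = 2.7645

The p-value (0.0103) is the probability, under H₀, of a t-statistic at least as extreme as |t| = 2.7645 (two-sided, df = n − 2 = 26).

Decision rule: reject H₀ if p-value < α.
p-value = 0.0103 ≥ α = 0.01 → fail to reject H₀.

Conclusion: the linear association between x and y is not significant at the 1% level.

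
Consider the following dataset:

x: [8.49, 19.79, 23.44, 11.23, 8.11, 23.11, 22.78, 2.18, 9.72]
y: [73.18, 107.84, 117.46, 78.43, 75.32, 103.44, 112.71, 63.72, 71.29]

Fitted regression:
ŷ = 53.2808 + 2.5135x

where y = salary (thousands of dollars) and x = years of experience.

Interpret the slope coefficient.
On average, salary is about 2.5135 thousand dollars higher for every extra year of experience.

β₁ = 2.5135 is the change in predicted salary (thousand dollars) per additional year of experience.

Interpretation:
- Experience up by 1 year → predicted salary increases by 2.5135 thousand dollars
- This is a linear approximation: the same per-unit change is assumed across the whole observed x range
- The slope describes association in these data, not necessarily a causal effect

The intercept β₀ = 53.2808 is the predicted salary when experience = 0; since the smallest observed x is 2.18, this is an extrapolation and mainly anchors the line.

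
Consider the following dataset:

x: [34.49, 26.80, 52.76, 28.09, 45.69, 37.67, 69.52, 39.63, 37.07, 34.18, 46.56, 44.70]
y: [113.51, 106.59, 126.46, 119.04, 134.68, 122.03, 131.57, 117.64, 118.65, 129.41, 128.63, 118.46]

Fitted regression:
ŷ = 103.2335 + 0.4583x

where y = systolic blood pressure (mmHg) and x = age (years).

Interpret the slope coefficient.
For each additional year of age, predicted blood pressure increases by approximately 0.4583 mmHg.

The slope coefficient β₁ = 0.4583 represents the marginal effect of age on blood pressure.

Interpretation:
- Age up by 1 year → predicted blood pressure increases by 0.4583 mmHg
- The effect is assumed constant over the observed range of x (linearity)

The intercept β₀ = 103.2335 is the predicted blood pressure when age = 0; since the smallest observed x is 26.80, this is an extrapolation and mainly anchors the line.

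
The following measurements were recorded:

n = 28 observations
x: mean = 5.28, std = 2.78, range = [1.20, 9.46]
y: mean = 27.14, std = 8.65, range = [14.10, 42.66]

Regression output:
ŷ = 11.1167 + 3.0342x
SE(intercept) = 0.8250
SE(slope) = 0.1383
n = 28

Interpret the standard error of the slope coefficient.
The slope 3.0342 is pinned down to within about ±0.1383 (one SE) by these data — relative uncertainty 4.6%, i.e. precise.

What SE measures:
- The standard error quantifies the sampling variability of the coefficient estimate
- It is the estimated standard deviation of β̂₁ across hypothetical repeated samples of the same size
- Smaller SE → more precise estimate

Relative precision:
- SE / |β̂₁| = 0.1383 / 3.0342 = 4.6%
- Rule of thumb (under 20%: precise; 20% to under 50%: moderately precise; 50% or more: imprecise) → precise

Link to the t-test: t = β̂₁ / SE(β̂₁) = 3.0342 / 0.1383 = 21.9393, the statistic for H₀: β₁ = 0.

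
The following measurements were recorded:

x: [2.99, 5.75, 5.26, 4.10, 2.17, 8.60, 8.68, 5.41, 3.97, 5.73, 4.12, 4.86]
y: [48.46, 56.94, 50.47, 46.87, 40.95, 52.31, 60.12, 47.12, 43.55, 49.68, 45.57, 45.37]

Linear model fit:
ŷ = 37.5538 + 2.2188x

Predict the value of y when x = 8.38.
ŷ = 56.1473

Plug x = 8.38 into the fitted line:

ŷ = 37.5538 + 2.2188 × 8.38
ŷ = 37.5538 + 18.5935
ŷ = 56.1473

This is the fitted mean response at that x — an individual observation would come with a wider prediction interval.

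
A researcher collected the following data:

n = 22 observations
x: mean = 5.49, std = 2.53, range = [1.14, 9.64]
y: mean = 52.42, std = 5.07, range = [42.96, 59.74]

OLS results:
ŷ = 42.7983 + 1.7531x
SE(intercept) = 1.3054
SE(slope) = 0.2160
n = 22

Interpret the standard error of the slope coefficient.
The slope 1.7531 is pinned down to within about ±0.2160 (one SE) by these data — relative uncertainty 12.3%, i.e. precise.

SE(β̂₁) = s / √Sxx, where s is the residual standard deviation and Sxx = Σ(x − x̄)². It is the yardstick for how far β̂₁ = 1.7531 could plausibly be from the true slope.

Relative precision:
- SE / |β̂₁| = 0.2160 / 1.7531 = 12.3%
- Rule of thumb (under 20%: precise; 20% to under 50%: moderately precise; 50% or more: imprecise) → precise

Link to the t-test: t = β̂₁ / SE(β̂₁) = 1.7531 / 0.2160 = 8.1162, the statistic for H₀: β₁ = 0.

What drives SE(β̂₁): more residual scatter → larger SE.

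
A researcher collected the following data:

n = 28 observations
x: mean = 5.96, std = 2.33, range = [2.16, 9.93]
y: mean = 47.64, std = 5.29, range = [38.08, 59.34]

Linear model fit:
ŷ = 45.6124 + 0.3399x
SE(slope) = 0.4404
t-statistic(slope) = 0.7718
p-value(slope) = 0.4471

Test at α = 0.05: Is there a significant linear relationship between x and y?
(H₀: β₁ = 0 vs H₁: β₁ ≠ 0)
Since p-value = 0.4471 ≥ α = 0.05, fail to reject H₀ — the slope is not significantly different from 0.

Hypothesis test for the slope coefficient:

H₀: β₁ = 0 (no linear relationship)
H₁: β₁ ≠ 0 (linear relationship exists)

Test statistic: t = β̂₁ / SE(β̂₁) = 0.3399 / 0.4404 = 0.7718

The p-value (0.4471) is the probability, under H₀, of a t-statistic at least as extreme as |t| = 0.7718 (two-sided, df = n − 2 = 26).

Decision rule: reject H₀ if p-value < α.
p-value = 0.4471 ≥ α = 0.05 → fail to reject H₀.

Conclusion: the linear association between x and y is not significant at the 5% level.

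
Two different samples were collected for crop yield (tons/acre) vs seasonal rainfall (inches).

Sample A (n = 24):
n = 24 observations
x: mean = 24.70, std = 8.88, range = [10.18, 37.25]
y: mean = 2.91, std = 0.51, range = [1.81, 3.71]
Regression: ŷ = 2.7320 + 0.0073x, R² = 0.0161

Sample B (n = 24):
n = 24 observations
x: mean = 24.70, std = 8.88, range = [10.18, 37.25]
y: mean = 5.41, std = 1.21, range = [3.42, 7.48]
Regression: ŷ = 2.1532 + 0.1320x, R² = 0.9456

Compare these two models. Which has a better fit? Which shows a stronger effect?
Model B has the better fit (R² = 0.9456 vs 0.0161). Model B shows the stronger effect (|β₁| = 0.1320 vs 0.0073).

Model Comparison:

Which explains more variance? (R²)
- Model A: R² = 0.0161 → 1.61% of variance in crop yield explained
- Model B: R² = 0.9456 → 94.56% of variance in crop yield explained
- 0.9456 > 0.0161 → Model B has the better fit

Strength of effect — compare |β₁|:
- Model A: β₁ = 0.0073 → predicted crop yield rises 0.0073 tons/acre per additional inch of rainfall
- Model B: β₁ = 0.1320 → predicted crop yield rises 0.1320 tons/acre per additional inch of rainfall
- |0.0073| < |0.1320| → Model B shows the stronger marginal effect

Note: A steeper slope doesn't make a better model if the scatter around the line is large.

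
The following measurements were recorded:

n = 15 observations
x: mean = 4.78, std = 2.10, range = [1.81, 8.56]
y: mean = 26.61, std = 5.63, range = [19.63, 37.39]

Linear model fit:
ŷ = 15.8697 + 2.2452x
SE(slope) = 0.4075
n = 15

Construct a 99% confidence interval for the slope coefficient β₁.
The 99% CI for β₁ is (1.0177, 3.4727)

Confidence interval for the slope:

The 99% CI for β₁ is: β̂₁ ± t*(α/2, n-2) × SE(β̂₁)

Step 1: Find critical t-value
- Confidence level = 0.99
- Degrees of freedom = n - 2 = 15 - 2 = 13
- t*(α/2, 13) = 3.0123

Step 2: Calculate margin of error
Margin = 3.0123 × 0.4075 = 1.2275

Step 3: Construct interval
CI = 2.2452 ± 1.2275
CI = (1.0177, 3.4727)

Interpretation: each one-unit increase in x is associated with a change in mean y of between 1.0177 and 3.4727, with 99% confidence.
Both endpoints are positive, so the data support a genuinely positive slope at this confidence level.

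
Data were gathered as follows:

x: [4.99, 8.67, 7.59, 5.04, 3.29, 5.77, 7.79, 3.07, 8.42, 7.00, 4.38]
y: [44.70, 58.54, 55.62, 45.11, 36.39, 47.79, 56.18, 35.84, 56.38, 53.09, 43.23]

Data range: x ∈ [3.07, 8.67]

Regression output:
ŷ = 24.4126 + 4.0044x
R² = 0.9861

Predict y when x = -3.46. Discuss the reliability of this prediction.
The equation gives ŷ = 10.5574; however x = -3.46 is 6.53 units below the observed range, so this extrapolated value should not be trusted.

Prediction calculation:
ŷ = 24.4126 + 4.0044 × (-3.46)
ŷ = 10.5574

Reliability:
- Data range: x ∈ [3.07, 8.67]
- Prediction point: x = -3.46 is 6.53 units below the observed range → this is EXTRAPOLATION, not interpolation

Why that matters here:
- The linear relationship may not hold outside the observed range
- There are no observations near this x to validate the fitted line there
- Real relationships often flatten, saturate, or turn nonlinear at extremes

Report the number if required, but flag clearly that it is an extrapolation.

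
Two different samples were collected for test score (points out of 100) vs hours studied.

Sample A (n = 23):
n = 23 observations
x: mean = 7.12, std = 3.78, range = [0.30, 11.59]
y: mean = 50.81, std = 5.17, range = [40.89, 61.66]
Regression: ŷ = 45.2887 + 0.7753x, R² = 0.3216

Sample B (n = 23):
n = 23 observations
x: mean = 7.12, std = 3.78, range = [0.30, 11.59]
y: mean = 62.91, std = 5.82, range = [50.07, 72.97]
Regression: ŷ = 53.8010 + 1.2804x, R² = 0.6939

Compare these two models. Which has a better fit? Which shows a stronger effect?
Model B has the better fit (R² = 0.6939 vs 0.3216). Model B shows the stronger effect (|β₁| = 1.2804 vs 0.7753).

Model Comparison:

Fit — compare R²:
- Model A: R² = 0.3216 → 32.16% of variance in test score explained
- Model B: R² = 0.6939 → 69.39% of variance in test score explained
- 0.6939 > 0.3216 → Model B has the better fit

Effect size (slope magnitude):
- Model A: β₁ = 0.7753 → predicted test score rises 0.7753 points per additional hour of study time
- Model B: β₁ = 1.2804 → predicted test score rises 1.2804 points per additional hour of study time
- |0.7753| < |1.2804| → Model B shows the stronger marginal effect

Note: R² measures how tightly points cluster around the line; β₁ measures how steep the line is — they answer different questions.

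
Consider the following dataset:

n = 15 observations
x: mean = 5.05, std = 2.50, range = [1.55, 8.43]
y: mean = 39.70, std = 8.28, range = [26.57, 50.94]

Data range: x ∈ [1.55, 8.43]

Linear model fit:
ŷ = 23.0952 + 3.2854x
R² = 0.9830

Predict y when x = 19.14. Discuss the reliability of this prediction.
ŷ = 85.9778, but this is extrapolation (above the data range [1.55, 8.43]) and may be unreliable.

Prediction calculation:
ŷ = 23.0952 + 3.2854 × 19.14
ŷ = 85.9778

Reliability:
- Data range: x ∈ [1.55, 8.43]
- Prediction point: x = 19.14 is 10.71 units above the observed range → this is EXTRAPOLATION, not interpolation

Why that matters here:
- The linear relationship may not hold outside the observed range
- R² describes fit only over the sampled x values; it says nothing about behaviour beyond them
- The standard error of prediction grows with (x − x̄)², and x = 19.14 is far from x̄ = 5.05

The R² = 0.9830 only validates the fit within [1.55, 8.43]; treat ŷ = 85.9778 with caution.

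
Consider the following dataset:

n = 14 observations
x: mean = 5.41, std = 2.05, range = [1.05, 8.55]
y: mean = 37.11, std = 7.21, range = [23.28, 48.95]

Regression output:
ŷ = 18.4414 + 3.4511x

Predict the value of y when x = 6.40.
ŷ = 40.5284

Plug x = 6.40 into the fitted line:

ŷ = 18.4414 + 3.4511 × 6.40
ŷ = 18.4414 + 22.0870
ŷ = 40.5284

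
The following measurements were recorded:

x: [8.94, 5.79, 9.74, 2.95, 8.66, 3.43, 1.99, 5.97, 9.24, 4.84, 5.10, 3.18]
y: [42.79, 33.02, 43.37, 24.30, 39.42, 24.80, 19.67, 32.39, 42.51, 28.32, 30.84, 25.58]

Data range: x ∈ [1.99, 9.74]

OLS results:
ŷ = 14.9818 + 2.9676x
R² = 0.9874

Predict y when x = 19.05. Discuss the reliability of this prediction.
ŷ = 71.5146, but this is extrapolation (above the data range [1.99, 9.74]) and may be unreliable.

Prediction calculation:
ŷ = 14.9818 + 2.9676 × 19.05
ŷ = 71.5146

Reliability:
- Data range: x ∈ [1.99, 9.74]
- Prediction point: x = 19.05 is 9.31 units above the observed range → this is EXTRAPOLATION, not interpolation

Why that matters here:
- The linear relationship may not hold outside the observed range
- There are no observations near this x to validate the fitted line there

The R² = 0.9874 only validates the fit within [1.99, 9.74]; treat ŷ = 71.5146 with caution.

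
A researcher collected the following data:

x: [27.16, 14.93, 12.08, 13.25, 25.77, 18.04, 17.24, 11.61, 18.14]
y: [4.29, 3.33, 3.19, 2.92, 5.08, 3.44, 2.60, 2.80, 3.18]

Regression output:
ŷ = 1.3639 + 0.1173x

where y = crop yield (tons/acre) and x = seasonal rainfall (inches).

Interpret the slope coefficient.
On average, crop yield is about 0.1173 tons/acre higher for every extra inch of rainfall.

β₁ = 0.1173 is the change in predicted crop yield (tons/acre) per additional inch of rainfall.

Interpretation:
- Rainfall up by 1 inch → predicted crop yield increases by 0.1173 tons/acre
- This is a linear approximation: the same per-unit change is assumed across the whole observed x range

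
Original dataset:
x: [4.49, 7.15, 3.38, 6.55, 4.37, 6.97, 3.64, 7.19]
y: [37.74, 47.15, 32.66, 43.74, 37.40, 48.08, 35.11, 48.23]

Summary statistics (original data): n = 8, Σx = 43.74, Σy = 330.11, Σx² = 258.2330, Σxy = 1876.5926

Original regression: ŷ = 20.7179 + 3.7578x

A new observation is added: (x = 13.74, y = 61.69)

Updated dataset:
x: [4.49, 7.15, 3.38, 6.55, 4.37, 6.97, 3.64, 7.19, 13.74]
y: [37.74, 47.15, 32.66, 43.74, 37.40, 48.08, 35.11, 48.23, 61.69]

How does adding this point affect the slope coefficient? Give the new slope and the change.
The slope changes from 3.7578 to 2.7769 (change of -0.9809, or -26.1%).

x = 13.74 lies well outside the original x-range [3.38, 7.19] (x̄ ≈ 5.47), so this observation has high leverage and can move the slope substantially.

Step 1: Update the sums with the new point (n goes from 8 to 9)
Σx  = 43.74 + 13.74 = 57.48
Σy  = 330.11 + 61.69 = 391.80
Σx² = 258.2330 + 13.74² = 258.2330 + 188.7876 = 447.0206
Σxy = 1876.5926 + 13.74×61.69 = 1876.5926 + 847.6206 = 2724.2132

Step 2: Recompute the slope with b₁ = (nΣxy − ΣxΣy) / (nΣx² − (Σx)²)
Numerator   = 9×2724.2132 − 57.48×391.80 = 24517.9188 − 22520.6640 = 1997.2548
Denominator = 9×447.0206 − 57.48² = 4023.1854 − 3303.9504 = 719.2350
b₁(new) = 1997.2548 / 719.2350 = 2.7769

(Same formula on the original sums: (8×1876.5926 − 43.74×330.11) / (8×258.2330 − 43.74²) = 573.7294 / 152.6764 = 3.7578, matching the given fit.)

Step 3: Change in slope
Δβ₁ = 2.7769 − 3.7578 = -0.9809
Relative change = -0.9809 / 3.7578 × 100% = -26.1%
→ the slope decreases when the point is added.

A high-leverage point only changes the slope if it is off the original line; here y = 61.69 is below the original trend, so the slope decreases.
In practice: check such a point for data-entry or measurement error.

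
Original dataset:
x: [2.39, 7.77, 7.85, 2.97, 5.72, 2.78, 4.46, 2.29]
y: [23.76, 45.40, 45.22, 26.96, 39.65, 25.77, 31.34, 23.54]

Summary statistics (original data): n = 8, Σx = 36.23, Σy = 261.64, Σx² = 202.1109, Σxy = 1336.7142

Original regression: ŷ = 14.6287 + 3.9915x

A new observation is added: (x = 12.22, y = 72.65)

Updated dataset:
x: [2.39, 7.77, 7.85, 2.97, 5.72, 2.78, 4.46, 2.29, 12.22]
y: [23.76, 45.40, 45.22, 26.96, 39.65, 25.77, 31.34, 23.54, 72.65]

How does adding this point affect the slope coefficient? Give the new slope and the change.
New slope β₁ = 4.6890 versus 3.9915 before: a change of +0.6975 (+17.5%).

The new point has HIGH LEVERAGE: x = 12.22 is far from the original mean x̄ = 36.23/8 ≈ 4.53 (original range [2.29, 7.85]).

Step 1: Update the sums with the new point (n goes from 8 to 9)
Σx  = 36.23 + 12.22 = 48.45
Σy  = 261.64 + 72.65 = 334.29
Σx² = 202.1109 + 12.22² = 202.1109 + 149.3284 = 351.4393
Σxy = 1336.7142 + 12.22×72.65 = 1336.7142 + 887.7830 = 2224.4972

Step 2: Recompute the slope with b₁ = (nΣxy − ΣxΣy) / (nΣx² − (Σx)²)
Numerator   = 9×2224.4972 − 48.45×334.29 = 20020.4748 − 16196.3505 = 3824.1243
Denominator = 9×351.4393 − 48.45² = 3162.9537 − 2347.4025 = 815.5512
b₁(new) = 3824.1243 / 815.5512 = 4.6890

(Same formula on the original sums: (8×1336.7142 − 36.23×261.64) / (8×202.1109 − 36.23²) = 1214.4964 / 304.2743 = 3.9915, matching the given fit.)

Step 3: Change in slope
Δβ₁ = 4.6890 − 3.9915 = +0.6975
Relative change = +0.6975 / 3.9915 × 100% = +17.5%
→ the slope increases when the point is added.

A high-leverage point only changes the slope if it is off the original line; here y = 72.65 is above the original trend, so the slope increases.
In practice: examine leverage (hᵢ) and Cook's distance rather than deleting it automatically; check such a point for data-entry or measurement error.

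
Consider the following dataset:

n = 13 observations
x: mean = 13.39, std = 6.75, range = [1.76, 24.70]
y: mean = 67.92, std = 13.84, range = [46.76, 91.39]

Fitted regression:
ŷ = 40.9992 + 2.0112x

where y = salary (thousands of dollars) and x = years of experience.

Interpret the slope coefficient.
On average, salary is about 2.0112 thousand dollars higher for every extra year of experience.

The slope β₁ = 2.0112 gives the rate at which the fitted salary changes with experience.

Interpretation:
- Experience up by 1 year → predicted salary increases by 2.0112 thousand dollars
- The effect is assumed constant over the observed range of x (linearity)
- The sign (+) gives the direction; the magnitude 2.0112 gives the size of the effect per year

(β₀ = 40.9992 is the fitted value at x = 0 and is not part of the slope interpretation.)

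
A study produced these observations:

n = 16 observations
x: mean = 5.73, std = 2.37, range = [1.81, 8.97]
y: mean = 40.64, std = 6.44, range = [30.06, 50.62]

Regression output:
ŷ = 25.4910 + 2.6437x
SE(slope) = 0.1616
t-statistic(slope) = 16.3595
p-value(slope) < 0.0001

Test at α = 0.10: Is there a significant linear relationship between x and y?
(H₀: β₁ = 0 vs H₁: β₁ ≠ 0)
p-value < 0.0001 < α = 0.10, so we reject H₀. The relationship is significant.

Hypothesis test for the slope coefficient:

H₀: β₁ = 0 (no linear relationship)
H₁: β₁ ≠ 0 (linear relationship exists)

Test statistic: t = β̂₁ / SE(β̂₁) = 2.6437 / 0.1616 = 16.3595

The p-value (<0.0001) is the probability, under H₀, of a t-statistic at least as extreme as |t| = 16.3595 (two-sided, df = n − 2 = 14).

Decision rule: reject H₀ if p-value < α.
p-value < 0.0001 < α = 0.10 → reject H₀.

At α = 0.10 the data do provide convincing evidence of a nonzero slope.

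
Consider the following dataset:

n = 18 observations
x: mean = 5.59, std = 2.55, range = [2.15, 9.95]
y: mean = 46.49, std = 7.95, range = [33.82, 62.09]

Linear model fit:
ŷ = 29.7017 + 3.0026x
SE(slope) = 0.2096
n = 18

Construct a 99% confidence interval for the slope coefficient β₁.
The 99% CI for β₁ is (2.3904, 3.6148)

Confidence interval for the slope:

The 99% CI for β₁ is: β̂₁ ± t*(α/2, n-2) × SE(β̂₁)

Step 1: Find critical t-value
- Confidence level = 0.99
- Degrees of freedom = n - 2 = 18 - 2 = 16
- t*(α/2, 16) = 2.9208

Step 2: Calculate margin of error
Margin = 2.9208 × 0.2096 = 0.6122

Step 3: Construct interval
CI = 3.0026 ± 0.6122
CI = (2.3904, 3.6148)

Interpretation: each one-unit increase in x is associated with a change in mean y of between 2.3904 and 3.6148, with 99% confidence.
Both endpoints are positive, so the data support a genuinely positive slope at this confidence level.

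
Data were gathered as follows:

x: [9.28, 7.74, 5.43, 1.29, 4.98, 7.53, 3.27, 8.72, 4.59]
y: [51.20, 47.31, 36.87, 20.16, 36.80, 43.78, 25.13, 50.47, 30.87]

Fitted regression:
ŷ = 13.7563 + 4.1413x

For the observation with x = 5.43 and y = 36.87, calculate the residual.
Residual = 0.6264

The residual is the difference between the actual value and the predicted value:

Residual = y - ŷ

Step 1: Calculate predicted value
ŷ = 13.7563 + 4.1413 × 5.43
ŷ = 36.2436

Step 2: Calculate residual
Residual = 36.87 - 36.2436
Residual = 0.6264

Interpretation: the model underestimates the actual value by 0.6264 at this point (positive residual → observation lies above the fitted line).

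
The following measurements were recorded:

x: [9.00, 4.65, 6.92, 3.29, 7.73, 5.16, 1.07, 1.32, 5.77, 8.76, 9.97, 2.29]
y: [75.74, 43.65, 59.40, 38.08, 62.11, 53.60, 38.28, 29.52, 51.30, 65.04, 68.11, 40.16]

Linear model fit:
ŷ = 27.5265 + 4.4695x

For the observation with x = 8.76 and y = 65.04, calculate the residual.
Residual = -1.6393

The residual is the difference between the actual value and the predicted value:

Residual = y - ŷ

Step 1: Calculate predicted value
ŷ = 27.5265 + 4.4695 × 8.76
ŷ = 66.6793

Step 2: Calculate residual
Residual = 65.04 - 66.6793
Residual = -1.6393

Sign check: y < ŷ, so the point is below the line and the fit overestimates here.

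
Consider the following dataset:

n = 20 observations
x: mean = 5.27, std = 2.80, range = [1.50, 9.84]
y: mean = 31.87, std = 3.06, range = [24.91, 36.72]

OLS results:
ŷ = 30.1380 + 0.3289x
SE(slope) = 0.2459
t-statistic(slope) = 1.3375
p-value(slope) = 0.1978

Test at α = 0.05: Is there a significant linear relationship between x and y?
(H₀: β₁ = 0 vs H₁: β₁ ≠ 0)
Fail to reject H₀: p-value = 0.1978 ≥ α = 0.05. The linear relationship is not significant at the 5% level.

Hypothesis test for the slope coefficient:

H₀: β₁ = 0 (no linear relationship)
H₁: β₁ ≠ 0 (linear relationship exists)

Test statistic: t = β̂₁ / SE(β̂₁) = 0.3289 / 0.2459 = 1.3375

With df = 18, the two-sided p-value for |t| = 1.3375 is 0.1978.

Decision rule: reject H₀ if p-value < α.
p-value = 0.1978 ≥ α = 0.05 → fail to reject H₀.

Conclusion: the linear association between x and y is not significant at the 5% level.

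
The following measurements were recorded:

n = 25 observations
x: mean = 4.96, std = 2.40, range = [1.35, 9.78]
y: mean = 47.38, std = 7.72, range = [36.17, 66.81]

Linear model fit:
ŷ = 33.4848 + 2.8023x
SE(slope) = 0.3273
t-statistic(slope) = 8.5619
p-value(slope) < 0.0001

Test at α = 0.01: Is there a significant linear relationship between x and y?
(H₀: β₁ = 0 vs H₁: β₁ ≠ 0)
Since p-value < 0.0001 < α = 0.01, reject H₀ — the slope is significantly different from 0.

Hypothesis test for the slope coefficient:

H₀: β₁ = 0 (no linear relationship)
H₁: β₁ ≠ 0 (linear relationship exists)

Test statistic: t = β̂₁ / SE(β̂₁) = 2.8023 / 0.3273 = 8.5619

With df = 23, the two-sided p-value for |t| = 8.5619 is <0.0001.

Decision rule: reject H₀ if p-value < α.
p-value < 0.0001 < α = 0.01 → reject H₀.

Conclusion: the linear association between x and y is significant at the 1% level.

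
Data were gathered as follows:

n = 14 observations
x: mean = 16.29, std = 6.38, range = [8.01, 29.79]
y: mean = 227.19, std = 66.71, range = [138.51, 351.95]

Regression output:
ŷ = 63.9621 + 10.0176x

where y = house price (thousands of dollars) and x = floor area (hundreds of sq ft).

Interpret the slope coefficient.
An increase of one hundred sq ft in floor area is associated with a 10.0176 thousand dollars increase in predicted house price.

β₁ = 10.0176 is the change in predicted house price (thousand dollars) per additional hundred sq ft of floor area.

Interpretation:
- Floor area up by 1 hundred sq ft → predicted house price increases by 10.0176 thousand dollars
- This is a linear approximation: the same per-unit change is assumed across the whole observed x range
- The sign (+) gives the direction; the magnitude 10.0176 gives the size of the effect per hundred sq ft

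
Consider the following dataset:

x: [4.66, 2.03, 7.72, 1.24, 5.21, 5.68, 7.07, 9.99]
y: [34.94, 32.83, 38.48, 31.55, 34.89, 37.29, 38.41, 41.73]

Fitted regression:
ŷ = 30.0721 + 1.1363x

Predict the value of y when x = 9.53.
ŷ = 40.9010

To predict y for x = 9.53, substitute into the regression equation:

ŷ = 30.0721 + 1.1363 × 9.53
ŷ = 30.0721 + 10.8289
ŷ = 40.9010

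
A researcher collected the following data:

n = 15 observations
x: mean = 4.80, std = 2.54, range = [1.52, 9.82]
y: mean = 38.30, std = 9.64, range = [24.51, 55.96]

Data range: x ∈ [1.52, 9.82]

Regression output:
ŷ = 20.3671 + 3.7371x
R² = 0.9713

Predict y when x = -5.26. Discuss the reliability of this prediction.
ŷ = 0.7100 (extrapolation — x = -5.26 lies outside [1.52, 9.82], so reliability is low).

Prediction calculation:
ŷ = 20.3671 + 3.7371 × (-5.26)
ŷ = 0.7100

Reliability:
- Data range: x ∈ [1.52, 9.82]
- Prediction point: x = -5.26 is 6.78 units below the observed range → this is EXTRAPOLATION, not interpolation

Why that matters here:
- The linear relationship may not hold outside the observed range
- There are no observations near this x to validate the fitted line there

Report the number if required, but flag clearly that it is an extrapolation.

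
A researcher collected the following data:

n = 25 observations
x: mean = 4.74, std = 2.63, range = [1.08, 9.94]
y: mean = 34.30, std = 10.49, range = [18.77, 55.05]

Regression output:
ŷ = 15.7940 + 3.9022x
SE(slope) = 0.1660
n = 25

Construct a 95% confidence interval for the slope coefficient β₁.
The 95% CI for β₁ is (3.5588, 4.2456)

Confidence interval for the slope:

The 95% CI for β₁ is: β̂₁ ± t*(α/2, n-2) × SE(β̂₁)

Step 1: Find critical t-value
- Confidence level = 0.95
- Degrees of freedom = n - 2 = 25 - 2 = 23
- t*(α/2, 23) = 2.0687

Step 2: Calculate margin of error
Margin = 2.0687 × 0.1660 = 0.3434

Step 3: Construct interval
CI = 3.9022 ± 0.3434
CI = (3.5588, 4.2456)

Interpretation: intervals built this way capture the true β₁ in 95% of repeated samples; here the plausible range for the per-unit effect of x on y is 3.5588 to 4.2456.
The interval does not include 0, suggesting a significant linear relationship.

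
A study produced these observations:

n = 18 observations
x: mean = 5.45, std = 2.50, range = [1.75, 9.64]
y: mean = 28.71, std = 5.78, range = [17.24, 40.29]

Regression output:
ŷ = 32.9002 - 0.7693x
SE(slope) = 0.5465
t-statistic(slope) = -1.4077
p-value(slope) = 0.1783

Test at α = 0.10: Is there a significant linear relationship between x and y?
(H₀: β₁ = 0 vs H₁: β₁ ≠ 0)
Since p-value = 0.1783 ≥ α = 0.10, fail to reject H₀ — the slope is not significantly different from 0.

Hypothesis test for the slope coefficient:

H₀: β₁ = 0 (no linear relationship)
H₁: β₁ ≠ 0 (linear relationship exists)

Test statistic: t = β̂₁ / SE(β̂₁) = -0.7693 / 0.5465 = -1.4077

p = 0.1783: how often a slope estimate this far from 0 (in SE units) would arise by chance if β₁ were truly 0.

Decision rule: reject H₀ if p-value < α.
p-value = 0.1783 ≥ α = 0.10 → fail to reject H₀.

Conclusion: the linear association between x and y is not significant at the 10% level.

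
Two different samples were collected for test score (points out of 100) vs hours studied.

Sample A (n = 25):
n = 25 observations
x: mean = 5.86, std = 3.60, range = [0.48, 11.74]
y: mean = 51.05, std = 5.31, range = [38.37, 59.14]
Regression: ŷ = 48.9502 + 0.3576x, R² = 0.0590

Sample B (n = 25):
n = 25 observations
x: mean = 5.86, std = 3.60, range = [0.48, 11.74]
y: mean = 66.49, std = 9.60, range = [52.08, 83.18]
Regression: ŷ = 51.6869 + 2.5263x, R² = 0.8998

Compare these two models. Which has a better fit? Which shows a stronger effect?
Model B has the better fit (R² = 0.8998 vs 0.0590). Model B shows the stronger effect (|β₁| = 2.5263 vs 0.3576).

Model Comparison:

Which explains more variance? (R²)
- Model A: R² = 0.0590 → 5.90% of variance in test score explained
- Model B: R² = 0.8998 → 89.98% of variance in test score explained
- 0.8998 > 0.0590 → Model B has the better fit

Effect size (slope magnitude):
- Model A: β₁ = 0.3576 → predicted test score rises 0.3576 points per additional hour of study time
- Model B: β₁ = 2.5263 → predicted test score rises 2.5263 points per additional hour of study time
- |0.3576| < |2.5263| → Model B shows the stronger marginal effect

Note: R² measures how tightly points cluster around the line; β₁ measures how steep the line is — they answer different questions.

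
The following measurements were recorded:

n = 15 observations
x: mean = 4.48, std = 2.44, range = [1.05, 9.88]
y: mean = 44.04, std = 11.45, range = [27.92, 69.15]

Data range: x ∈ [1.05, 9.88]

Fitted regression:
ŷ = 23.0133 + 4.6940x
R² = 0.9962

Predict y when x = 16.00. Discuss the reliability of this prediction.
ŷ = 98.1173, but this is extrapolation (above the data range [1.05, 9.88]) and may be unreliable.

Prediction calculation:
ŷ = 23.0133 + 4.6940 × 16.00
ŷ = 98.1173

Reliability:
- Data range: x ∈ [1.05, 9.88]
- Prediction point: x = 16.00 is 6.12 units above the observed range → this is EXTRAPOLATION, not interpolation

Why that matters here:
- There are no observations near this x to validate the fitted line there
- The linear relationship may not hold outside the observed range

The R² = 0.9962 only validates the fit within [1.05, 9.88]; treat ŷ = 98.1173 with caution.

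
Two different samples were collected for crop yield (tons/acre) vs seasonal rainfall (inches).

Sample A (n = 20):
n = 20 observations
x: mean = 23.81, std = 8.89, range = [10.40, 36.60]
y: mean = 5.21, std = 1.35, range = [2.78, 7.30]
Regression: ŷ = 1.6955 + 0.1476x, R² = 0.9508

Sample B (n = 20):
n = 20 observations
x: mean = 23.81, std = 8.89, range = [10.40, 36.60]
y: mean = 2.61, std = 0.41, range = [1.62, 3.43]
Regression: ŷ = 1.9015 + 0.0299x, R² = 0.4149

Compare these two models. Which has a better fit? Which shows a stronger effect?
Model A has the better fit (R² = 0.9508 vs 0.4149). Model A shows the stronger effect (|β₁| = 0.1476 vs 0.0299).

Model Comparison:

Fit — compare R²:
- Model A: R² = 0.9508 → 95.08% of variance in crop yield explained
- Model B: R² = 0.4149 → 41.49% of variance in crop yield explained
- 0.9508 > 0.4149 → Model A has the better fit

Effect size (slope magnitude):
- Model A: β₁ = 0.1476 → predicted crop yield rises 0.1476 tons/acre per additional inch of rainfall
- Model B: β₁ = 0.0299 → predicted crop yield rises 0.0299 tons/acre per additional inch of rainfall
- |0.1476| > |0.0299| → Model A shows the stronger marginal effect

Note: R² measures how tightly points cluster around the line; β₁ measures how steep the line is — they answer different questions.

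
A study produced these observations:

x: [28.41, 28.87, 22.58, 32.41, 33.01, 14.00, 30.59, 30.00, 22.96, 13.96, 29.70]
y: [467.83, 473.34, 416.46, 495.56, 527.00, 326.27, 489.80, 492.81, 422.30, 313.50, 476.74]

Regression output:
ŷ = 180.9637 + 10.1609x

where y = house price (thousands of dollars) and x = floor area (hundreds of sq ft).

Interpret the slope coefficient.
On average, house price is about 10.1609 thousand dollars higher for every extra hundred sq ft of floor area.

β₁ = 10.1609 is the change in predicted house price (thousand dollars) per additional hundred sq ft of floor area.

Interpretation:
- Floor area up by 1 hundred sq ft → predicted house price increases by 10.1609 thousand dollars
- This is a linear approximation: the same per-unit change is assumed across the whole observed x range

(β₀ = 180.9637 is the fitted value at x = 0 and is not part of the slope interpretation.)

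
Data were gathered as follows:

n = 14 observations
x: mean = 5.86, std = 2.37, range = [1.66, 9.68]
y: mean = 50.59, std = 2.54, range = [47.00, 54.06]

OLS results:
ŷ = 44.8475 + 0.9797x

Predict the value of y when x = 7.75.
ŷ = 52.4402

Plug x = 7.75 into the fitted line:

ŷ = 44.8475 + 0.9797 × 7.75
ŷ = 44.8475 + 7.5927
ŷ = 52.4402

This is a point prediction; actual observations scatter around it by roughly the residual standard deviation.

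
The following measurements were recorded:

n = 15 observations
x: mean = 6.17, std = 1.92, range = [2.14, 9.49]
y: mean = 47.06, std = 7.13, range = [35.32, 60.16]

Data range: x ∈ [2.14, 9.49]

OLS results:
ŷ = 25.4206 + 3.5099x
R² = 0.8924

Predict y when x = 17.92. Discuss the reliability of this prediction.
ŷ = 88.3180 (extrapolation — x = 17.92 lies outside [2.14, 9.49], so reliability is low).

Prediction calculation:
ŷ = 25.4206 + 3.5099 × 17.92
ŷ = 88.3180

Reliability:
- Data range: x ∈ [2.14, 9.49]
- Prediction point: x = 17.92 is 8.43 units above the observed range → this is EXTRAPOLATION, not interpolation

Why that matters here:
- The linear relationship may not hold outside the observed range
- There are no observations near this x to validate the fitted line there
- R² describes fit only over the sampled x values; it says nothing about behaviour beyond them

The R² = 0.8924 only validates the fit within [2.14, 9.49]; treat ŷ = 88.3180 with caution.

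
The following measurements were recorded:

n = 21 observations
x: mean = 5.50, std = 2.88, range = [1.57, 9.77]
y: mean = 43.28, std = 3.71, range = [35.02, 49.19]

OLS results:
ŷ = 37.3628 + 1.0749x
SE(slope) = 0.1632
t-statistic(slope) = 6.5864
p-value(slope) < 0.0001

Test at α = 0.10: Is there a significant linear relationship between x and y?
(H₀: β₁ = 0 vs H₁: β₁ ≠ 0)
Since p-value < 0.0001 < α = 0.10, reject H₀ — the slope is significantly different from 0.

Hypothesis test for the slope coefficient:

H₀: β₁ = 0 (no linear relationship)
H₁: β₁ ≠ 0 (linear relationship exists)

Test statistic: t = β̂₁ / SE(β̂₁) = 1.0749 / 0.1632 = 6.5864

With df = 19, the two-sided p-value for |t| = 6.5864 is <0.0001.

Decision rule: reject H₀ if p-value < α.
p-value < 0.0001 < α = 0.10 → reject H₀.

At α = 0.10 the data do provide convincing evidence of a nonzero slope.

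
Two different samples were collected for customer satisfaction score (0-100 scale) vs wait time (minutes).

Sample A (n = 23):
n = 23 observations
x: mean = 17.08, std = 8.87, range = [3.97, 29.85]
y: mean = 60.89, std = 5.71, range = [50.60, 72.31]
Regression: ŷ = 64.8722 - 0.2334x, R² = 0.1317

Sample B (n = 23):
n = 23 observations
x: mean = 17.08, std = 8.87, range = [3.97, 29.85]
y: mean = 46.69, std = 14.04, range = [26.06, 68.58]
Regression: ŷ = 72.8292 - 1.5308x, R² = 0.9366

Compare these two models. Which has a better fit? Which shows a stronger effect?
Model B has the better fit (R² = 0.9366 vs 0.1317). Model B shows the stronger effect (|β₁| = 1.5308 vs 0.2334).

Model Comparison:

Fit — compare R²:
- Model A: R² = 0.1317 → 13.17% of variance in satisfaction score explained
- Model B: R² = 0.9366 → 93.66% of variance in satisfaction score explained
- 0.9366 > 0.1317 → Model B has the better fit

Which has the larger per-minute effect? (|β₁|)
- Model A: β₁ = -0.2334 → predicted satisfaction score falls 0.2334 points per additional minute of wait time
- Model B: β₁ = -1.5308 → predicted satisfaction score falls 1.5308 points per additional minute of wait time
- |-0.2334| < |-1.5308| → Model B shows the stronger marginal effect

Note: A better fit (higher R²) doesn't necessarily mean a more important relationship.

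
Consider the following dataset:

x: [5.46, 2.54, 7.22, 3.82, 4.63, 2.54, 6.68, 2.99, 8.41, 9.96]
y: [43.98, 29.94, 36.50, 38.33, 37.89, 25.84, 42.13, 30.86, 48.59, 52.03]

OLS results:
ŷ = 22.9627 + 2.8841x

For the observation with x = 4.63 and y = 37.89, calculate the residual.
Residual = 1.5739

The residual is the difference between the actual value and the predicted value:

Residual = y - ŷ

Step 1: Calculate predicted value
ŷ = 22.9627 + 2.8841 × 4.63
ŷ = 36.3161

Step 2: Calculate residual
Residual = 37.89 - 36.3161
Residual = 1.5739

The residual is positive, so the observed y = 37.89 sits above the regression line (the line underestimates it by 1.5739).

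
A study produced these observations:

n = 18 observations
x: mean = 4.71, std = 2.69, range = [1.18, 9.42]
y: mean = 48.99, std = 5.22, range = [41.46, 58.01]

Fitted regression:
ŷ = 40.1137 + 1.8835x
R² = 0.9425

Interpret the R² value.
R² = 0.9425 means 94.25% of the variation in y is explained by the linear relationship with x. This indicates a strong fit.

The coefficient of determination R² is the fraction of the total variation in y that the fitted line accounts for.

Here R² = 0.9425:
- Explained: 94.25% of the variation in y
- Unexplained (residual): 100% − 94.25% = 5.75%
- Rule of thumb (below 0.3 weak; 0.3 to below 0.7 moderate; 0.7 and above strong) → strong

Calculation: R² = 1 − (SS_res / SS_tot), where SS_res is the sum of squared residuals and SS_tot the total sum of squares.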